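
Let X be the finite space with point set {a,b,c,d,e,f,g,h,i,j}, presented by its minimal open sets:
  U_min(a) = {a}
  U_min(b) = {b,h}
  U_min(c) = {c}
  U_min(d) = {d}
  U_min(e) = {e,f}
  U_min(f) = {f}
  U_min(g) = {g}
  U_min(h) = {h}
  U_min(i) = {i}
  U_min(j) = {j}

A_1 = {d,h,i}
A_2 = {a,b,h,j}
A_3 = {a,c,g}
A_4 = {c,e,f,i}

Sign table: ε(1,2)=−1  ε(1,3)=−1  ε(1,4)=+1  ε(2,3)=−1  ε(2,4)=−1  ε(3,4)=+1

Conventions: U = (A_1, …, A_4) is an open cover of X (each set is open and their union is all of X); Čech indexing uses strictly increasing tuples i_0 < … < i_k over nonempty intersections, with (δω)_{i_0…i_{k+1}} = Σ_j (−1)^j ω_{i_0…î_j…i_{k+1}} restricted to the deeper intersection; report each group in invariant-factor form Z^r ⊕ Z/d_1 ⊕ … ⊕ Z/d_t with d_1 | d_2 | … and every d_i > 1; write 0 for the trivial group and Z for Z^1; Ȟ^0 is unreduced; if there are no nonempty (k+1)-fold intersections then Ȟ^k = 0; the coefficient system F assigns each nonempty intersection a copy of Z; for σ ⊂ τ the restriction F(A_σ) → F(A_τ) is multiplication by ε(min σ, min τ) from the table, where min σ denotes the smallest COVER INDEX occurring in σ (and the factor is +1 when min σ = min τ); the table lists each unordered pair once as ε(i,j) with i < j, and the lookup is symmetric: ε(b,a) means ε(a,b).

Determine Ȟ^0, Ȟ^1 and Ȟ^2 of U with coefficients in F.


Ȟ^0(U;F) ≅ Z; Ȟ^1(U;F) ≅ Z; Ȟ^2(U;F) ≅ 0

nerve of the cover:
  A12={h} A14={i} A23={a} A34={c}
C dims 4,4; δ0: rk 3, SNF 1^3
Ȟ^0 = (4 − 3) − 0 = 1, so Ȟ^0 ≅ Z
Ȟ^1 = (4 − 0) − 3 = 1, so Ȟ^1 ≅ Z
Ȟ^2 = (0 − 0) − 0 = 0, so Ȟ^2 ≅ 0


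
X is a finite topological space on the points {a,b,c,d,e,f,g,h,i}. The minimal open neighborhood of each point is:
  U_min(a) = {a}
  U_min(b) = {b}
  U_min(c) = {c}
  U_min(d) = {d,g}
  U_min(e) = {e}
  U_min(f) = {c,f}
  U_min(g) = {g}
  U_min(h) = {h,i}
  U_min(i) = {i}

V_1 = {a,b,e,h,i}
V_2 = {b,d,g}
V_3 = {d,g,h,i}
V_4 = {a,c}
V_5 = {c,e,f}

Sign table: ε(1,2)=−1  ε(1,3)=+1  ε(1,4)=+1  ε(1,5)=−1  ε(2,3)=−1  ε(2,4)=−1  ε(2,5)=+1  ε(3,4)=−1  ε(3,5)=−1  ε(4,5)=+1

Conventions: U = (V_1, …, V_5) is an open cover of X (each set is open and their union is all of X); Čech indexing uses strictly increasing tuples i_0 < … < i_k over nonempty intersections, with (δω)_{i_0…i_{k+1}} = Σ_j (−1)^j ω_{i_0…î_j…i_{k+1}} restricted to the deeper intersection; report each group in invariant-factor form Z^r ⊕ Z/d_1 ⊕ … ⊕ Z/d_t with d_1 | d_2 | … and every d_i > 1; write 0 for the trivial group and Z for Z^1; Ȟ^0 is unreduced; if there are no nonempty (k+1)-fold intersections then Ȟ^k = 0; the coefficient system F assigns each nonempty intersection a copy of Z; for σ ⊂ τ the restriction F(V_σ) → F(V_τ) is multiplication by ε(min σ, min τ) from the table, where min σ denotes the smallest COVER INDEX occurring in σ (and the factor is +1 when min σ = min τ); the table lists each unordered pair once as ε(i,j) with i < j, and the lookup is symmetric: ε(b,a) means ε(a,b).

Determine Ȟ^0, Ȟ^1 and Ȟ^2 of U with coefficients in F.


cover nerve:
  V12={b} V13={h,i} V14={a} V15={e} V23={d,g} V45={c}
C dims 5,6; δ0: rk 5, SNF 1^4·2
Ȟ^0: (5−5)−0=0 ⇒ 0
Ȟ^1: (6−0)−5=1 plus torsion [2] ⇒ Z ⊕ Z/2
Ȟ^2: (0−0)−0=0 ⇒ 0

Ȟ^0 ≅ 0, Ȟ^1 ≅ Z ⊕ Z/2 and Ȟ^2 ≅ 0


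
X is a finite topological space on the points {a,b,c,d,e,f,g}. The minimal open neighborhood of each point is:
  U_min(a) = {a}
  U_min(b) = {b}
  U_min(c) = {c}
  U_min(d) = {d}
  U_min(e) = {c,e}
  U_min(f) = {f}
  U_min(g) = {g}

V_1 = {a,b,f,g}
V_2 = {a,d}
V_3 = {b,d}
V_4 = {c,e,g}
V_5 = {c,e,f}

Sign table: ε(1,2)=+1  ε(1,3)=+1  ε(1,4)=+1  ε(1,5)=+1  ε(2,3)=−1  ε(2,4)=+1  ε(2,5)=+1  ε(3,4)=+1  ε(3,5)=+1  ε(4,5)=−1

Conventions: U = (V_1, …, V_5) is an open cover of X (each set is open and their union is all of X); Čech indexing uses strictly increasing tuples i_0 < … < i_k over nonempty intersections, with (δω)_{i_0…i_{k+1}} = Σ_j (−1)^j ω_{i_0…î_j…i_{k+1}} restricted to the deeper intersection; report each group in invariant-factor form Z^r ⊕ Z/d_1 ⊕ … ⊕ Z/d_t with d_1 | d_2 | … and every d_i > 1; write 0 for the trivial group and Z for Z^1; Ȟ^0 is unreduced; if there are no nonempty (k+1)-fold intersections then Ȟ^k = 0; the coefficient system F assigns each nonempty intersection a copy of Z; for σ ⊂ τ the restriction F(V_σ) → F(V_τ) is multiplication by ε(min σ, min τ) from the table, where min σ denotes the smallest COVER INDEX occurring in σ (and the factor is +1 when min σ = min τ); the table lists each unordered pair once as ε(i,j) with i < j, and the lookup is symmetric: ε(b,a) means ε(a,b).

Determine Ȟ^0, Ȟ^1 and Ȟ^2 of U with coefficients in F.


nonempty overlaps:
  V12={a} V13={b} V14={g} V15={f} V23={d} V45={c,e}
C dims 5,6; δ0: rk 5, SNF 1^4·2
degree 0: 5−5−0 = 0 → Ȟ^0 ≅ 0
degree 1: 6−0−5 = 1 plus torsion [2] → Ȟ^1 ≅ Z ⊕ Z/2
degree 2: 0−0−0 = 0 → Ȟ^2 ≅ 0

Ȟ^0 = 0, Ȟ^1 = Z ⊕ Z/2 and Ȟ^2 = 0


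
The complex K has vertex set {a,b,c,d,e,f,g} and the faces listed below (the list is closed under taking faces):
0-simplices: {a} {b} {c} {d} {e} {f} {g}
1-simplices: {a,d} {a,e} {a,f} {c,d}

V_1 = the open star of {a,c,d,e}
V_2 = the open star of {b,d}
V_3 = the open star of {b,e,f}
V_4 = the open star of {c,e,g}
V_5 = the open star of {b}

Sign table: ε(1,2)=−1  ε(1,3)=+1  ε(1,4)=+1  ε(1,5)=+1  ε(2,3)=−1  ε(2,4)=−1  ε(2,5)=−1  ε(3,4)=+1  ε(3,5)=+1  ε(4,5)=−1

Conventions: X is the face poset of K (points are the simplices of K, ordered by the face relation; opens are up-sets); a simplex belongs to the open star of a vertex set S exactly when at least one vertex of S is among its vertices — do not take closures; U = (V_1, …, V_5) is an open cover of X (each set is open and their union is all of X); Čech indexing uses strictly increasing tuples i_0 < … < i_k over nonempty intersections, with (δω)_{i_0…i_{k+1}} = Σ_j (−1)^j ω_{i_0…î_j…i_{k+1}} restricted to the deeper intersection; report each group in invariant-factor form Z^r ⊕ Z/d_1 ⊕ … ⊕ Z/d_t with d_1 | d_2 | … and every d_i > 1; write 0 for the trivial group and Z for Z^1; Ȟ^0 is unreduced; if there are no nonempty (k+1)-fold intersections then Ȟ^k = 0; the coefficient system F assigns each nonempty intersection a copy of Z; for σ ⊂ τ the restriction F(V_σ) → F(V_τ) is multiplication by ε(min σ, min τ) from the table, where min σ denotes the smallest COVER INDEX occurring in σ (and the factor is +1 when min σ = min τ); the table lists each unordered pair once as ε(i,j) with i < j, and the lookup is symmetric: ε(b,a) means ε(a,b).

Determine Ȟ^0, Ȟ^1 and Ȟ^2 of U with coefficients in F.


nonempty intersections:
  V1={{a},{c},{d},{e},{a,d},{a,e},{a,f},{c,d}} V2={{b},{d},{a,d},{c,d}} V3={{b},{e},{f},{a,e},{a,f}} V4={{c},{e},{g},{a,e},{c,d}} V5={{b}}
  V12={{d},{a,d},{c,d}} V13={{e},{a,e},{a,f}} V14={{c},{e},{a,e},{c,d}} V23={{b}} V24={{c,d}} V25={{b}} V34={{e},{a,e}} V35={{b}}
  V124={{c,d}} V134={{e},{a,e}} V235={{b}}
C dims 5,8,3; δ0: rk 4, SNF 1^4; δ1: rk 3, SNF 1^3
Ȟ^0: (5−4)−0=1 ⇒ Z
Ȟ^1: (8−3)−4=1 ⇒ Z
Ȟ^2: (3−0)−3=0 ⇒ 0

Ȟ^0 = Z,  Ȟ^1 = Z,  Ȟ^2 = 0


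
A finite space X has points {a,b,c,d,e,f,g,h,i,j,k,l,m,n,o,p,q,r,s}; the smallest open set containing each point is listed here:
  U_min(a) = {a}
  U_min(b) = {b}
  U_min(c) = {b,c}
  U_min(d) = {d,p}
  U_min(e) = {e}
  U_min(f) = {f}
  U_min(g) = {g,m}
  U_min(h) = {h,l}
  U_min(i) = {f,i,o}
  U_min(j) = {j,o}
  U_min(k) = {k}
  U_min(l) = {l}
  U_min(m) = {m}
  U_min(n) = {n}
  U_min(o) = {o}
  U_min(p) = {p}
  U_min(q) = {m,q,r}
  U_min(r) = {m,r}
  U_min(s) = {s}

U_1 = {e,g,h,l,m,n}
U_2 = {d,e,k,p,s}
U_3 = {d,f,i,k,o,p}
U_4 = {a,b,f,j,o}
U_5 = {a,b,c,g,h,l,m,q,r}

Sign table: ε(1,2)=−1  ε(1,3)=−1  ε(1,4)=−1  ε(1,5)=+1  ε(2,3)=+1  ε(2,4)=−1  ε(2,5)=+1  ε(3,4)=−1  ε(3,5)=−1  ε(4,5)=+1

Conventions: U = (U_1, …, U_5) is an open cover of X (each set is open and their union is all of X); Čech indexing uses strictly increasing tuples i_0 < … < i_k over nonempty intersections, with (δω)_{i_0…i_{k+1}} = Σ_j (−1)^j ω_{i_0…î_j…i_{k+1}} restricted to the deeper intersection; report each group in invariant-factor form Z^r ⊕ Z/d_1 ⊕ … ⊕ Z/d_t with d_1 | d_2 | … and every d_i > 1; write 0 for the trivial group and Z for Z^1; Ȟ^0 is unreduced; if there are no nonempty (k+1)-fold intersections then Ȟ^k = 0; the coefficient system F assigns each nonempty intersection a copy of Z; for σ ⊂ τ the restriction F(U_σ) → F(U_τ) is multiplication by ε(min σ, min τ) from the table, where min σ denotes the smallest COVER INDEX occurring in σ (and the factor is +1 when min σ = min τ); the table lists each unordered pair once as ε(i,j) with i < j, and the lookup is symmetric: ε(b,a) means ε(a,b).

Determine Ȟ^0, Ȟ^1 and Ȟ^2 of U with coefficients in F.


nerve simplices:
  U12={e} U15={g,h,l,m} U23={d,k,p} U34={f,o} U45={a,b}
C dims 5,5; δ0: rk 4, SNF 1^4
degree 0: 5−4−0 = 1 → Ȟ^0 ≅ Z
degree 1: 5−0−4 = 1 → Ȟ^1 ≅ Z
degree 2: 0−0−0 = 0 → Ȟ^2 ≅ 0

Ȟ^0 = Z, Ȟ^1 = Z and Ȟ^2 = 0


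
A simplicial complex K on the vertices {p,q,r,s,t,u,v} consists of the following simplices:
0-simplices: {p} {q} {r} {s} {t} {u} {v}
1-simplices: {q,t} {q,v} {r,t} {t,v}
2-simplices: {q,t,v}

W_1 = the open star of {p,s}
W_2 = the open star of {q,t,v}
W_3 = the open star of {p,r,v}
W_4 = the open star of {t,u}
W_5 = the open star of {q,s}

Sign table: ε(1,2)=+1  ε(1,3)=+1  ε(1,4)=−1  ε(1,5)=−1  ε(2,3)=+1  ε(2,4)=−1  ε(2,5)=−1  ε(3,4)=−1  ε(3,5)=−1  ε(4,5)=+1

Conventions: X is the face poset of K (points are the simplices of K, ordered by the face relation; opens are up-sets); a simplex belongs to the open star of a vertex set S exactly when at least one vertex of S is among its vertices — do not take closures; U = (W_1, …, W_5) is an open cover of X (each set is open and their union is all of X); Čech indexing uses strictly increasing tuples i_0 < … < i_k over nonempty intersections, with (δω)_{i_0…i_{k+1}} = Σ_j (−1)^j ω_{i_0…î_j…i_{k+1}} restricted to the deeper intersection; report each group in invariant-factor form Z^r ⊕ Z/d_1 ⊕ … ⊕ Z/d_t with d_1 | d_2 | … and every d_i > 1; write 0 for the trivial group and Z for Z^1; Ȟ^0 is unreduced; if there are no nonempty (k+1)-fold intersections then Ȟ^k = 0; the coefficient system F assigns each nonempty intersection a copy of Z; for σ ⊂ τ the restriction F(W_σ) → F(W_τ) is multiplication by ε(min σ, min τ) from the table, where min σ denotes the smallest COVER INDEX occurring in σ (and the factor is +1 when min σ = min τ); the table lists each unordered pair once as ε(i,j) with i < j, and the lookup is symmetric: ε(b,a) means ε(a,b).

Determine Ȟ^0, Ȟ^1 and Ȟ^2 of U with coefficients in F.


nerve simplices:
  W1={{p},{s}} W2={{q},{t},{v},{q,t},{q,v},{r,t},{t,v},{q,t,v}} W3={{p},{r},{v},{q,v},{r,t},{t,v},{q,t,v}} W4={{t},{u},{q,t},{r,t},{t,v},{q,t,v}} W5={{q},{s},{q,t},{q,v},{q,t,v}}
  W13={{p}} W15={{s}} W23={{v},{q,v},{r,t},{t,v},{q,t,v}} W24={{t},{q,t},{r,t},{t,v},{q,t,v}} W25={{q},{q,t},{q,v},{q,t,v}} W34={{r,t},{t,v},{q,t,v}} W35={{q,v},{q,t,v}} W45={{q,t},{q,t,v}}
  W234={{r,t},{t,v},{q,t,v}} W235={{q,v},{q,t,v}} W245={{q,t},{q,t,v}} W345={{q,t,v}}
  W2345={{q,t,v}}
C dims 5,8,4,1; δ0: rk 4, SNF 1^4; δ1: rk 3, SNF 1^3; δ2: rk 1, SNF 1^1
degree 0: 5−4−0 = 1 → Ȟ^0 ≅ Z
degree 1: 8−3−4 = 1 → Ȟ^1 ≅ Z
degree 2: 4−1−3 = 0 → Ȟ^2 ≅ 0

Ȟ^0(U;F) ≅ Z, Ȟ^1(U;F) ≅ Z and Ȟ^2(U;F) ≅ 0


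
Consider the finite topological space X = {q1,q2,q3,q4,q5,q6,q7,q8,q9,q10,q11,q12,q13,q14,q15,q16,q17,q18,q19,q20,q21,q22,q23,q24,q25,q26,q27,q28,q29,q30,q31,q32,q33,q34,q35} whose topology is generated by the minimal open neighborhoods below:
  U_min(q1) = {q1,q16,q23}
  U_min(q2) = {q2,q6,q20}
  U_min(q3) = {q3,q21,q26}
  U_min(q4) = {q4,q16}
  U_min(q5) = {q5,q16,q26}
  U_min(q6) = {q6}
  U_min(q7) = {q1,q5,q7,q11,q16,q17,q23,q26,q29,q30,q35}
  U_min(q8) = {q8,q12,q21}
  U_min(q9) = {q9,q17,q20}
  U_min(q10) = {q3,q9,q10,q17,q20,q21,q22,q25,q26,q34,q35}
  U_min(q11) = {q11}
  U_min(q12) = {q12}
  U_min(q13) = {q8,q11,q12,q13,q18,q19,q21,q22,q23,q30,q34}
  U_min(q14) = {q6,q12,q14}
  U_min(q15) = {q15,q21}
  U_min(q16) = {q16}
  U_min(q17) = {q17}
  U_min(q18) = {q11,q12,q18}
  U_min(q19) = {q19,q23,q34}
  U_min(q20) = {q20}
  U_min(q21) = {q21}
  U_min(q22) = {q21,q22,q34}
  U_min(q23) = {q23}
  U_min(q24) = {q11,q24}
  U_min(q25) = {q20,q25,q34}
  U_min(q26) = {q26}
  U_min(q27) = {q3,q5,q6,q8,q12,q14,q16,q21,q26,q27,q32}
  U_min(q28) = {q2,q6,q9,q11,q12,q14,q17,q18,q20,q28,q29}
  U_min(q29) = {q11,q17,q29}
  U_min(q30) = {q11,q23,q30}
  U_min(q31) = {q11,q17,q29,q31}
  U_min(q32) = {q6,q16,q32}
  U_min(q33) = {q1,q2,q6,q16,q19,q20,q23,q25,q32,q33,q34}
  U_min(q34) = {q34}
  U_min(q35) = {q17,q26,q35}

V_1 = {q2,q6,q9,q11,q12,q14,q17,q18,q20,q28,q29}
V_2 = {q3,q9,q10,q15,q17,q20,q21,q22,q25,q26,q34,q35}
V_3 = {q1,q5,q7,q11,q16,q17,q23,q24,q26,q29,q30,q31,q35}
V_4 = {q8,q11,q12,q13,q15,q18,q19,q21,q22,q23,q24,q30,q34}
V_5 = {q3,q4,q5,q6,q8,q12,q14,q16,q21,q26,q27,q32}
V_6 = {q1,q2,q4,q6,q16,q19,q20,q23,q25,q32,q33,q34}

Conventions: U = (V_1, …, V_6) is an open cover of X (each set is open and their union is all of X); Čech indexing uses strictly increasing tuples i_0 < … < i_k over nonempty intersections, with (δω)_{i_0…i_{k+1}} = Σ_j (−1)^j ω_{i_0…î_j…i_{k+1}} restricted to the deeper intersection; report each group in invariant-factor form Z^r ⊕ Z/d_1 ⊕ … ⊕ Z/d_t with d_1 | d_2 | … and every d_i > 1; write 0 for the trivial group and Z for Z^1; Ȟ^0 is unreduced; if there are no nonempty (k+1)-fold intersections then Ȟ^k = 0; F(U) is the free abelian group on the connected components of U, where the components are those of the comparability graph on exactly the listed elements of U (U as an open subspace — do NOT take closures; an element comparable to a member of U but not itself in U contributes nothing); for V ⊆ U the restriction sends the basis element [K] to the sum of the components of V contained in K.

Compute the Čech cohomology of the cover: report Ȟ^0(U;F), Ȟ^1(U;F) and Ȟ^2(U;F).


nonempty intersections:
  V12={q9,q17,q20} V13={q11,q17,q29} V14={q11,q12,q18} V15={q6,q12,q14} V16={q2,q6,q20} V23={q17,q26,q35} V24={q15,q21,q22,q34} V25={q3,q21,q26} V26={q20,q25,q34} V34={q11,q23,q24,q30} V35={q5,q16,q26} V36={q1,q16,q23} V45={q8,q12,q21} V46={q19,q23,q34} V56={q4,q6,q16,q32}
  V123={q17} V126={q20} V134={q11} V145={q12} V156={q6} V235={q26} V245={q21} V246={q34} V346={q23} V356={q16}
components per intersection:
  V1: {q2,q6,q9,q11,q12,q14,q17,q18,q20,q28,q29}
  V2: {q3,q9,q10,q15,q17,q20,q21,q22,q25,q26,q34,q35}
  V3: {q1,q5,q7,q11,q16,q17,q23,q24,q26,q29,q30,q31,q35}
  V4: {q8,q11,q12,q13,q15,q18,q19,q21,q22,q23,q24,q30,q34}
  V5: {q3,q4,q5,q6,q8,q12,q14,q16,q21,q26,q27,q32}
  V6: {q1,q2,q4,q6,q16,q19,q20,q23,q25,q32,q33,q34}
  V12: {q9,q17,q20}
  V13: {q11,q17,q29}
  V14: {q11,q12,q18}
  V15: {q6,q12,q14}
  V16: {q2,q6,q20}
  V23: {q17,q26,q35}
  V24: {q15,q21,q22,q34}
  V25: {q3,q21,q26}
  V26: {q20,q25,q34}
  V34: {q11,q23,q24,q30}
  V35: {q5,q16,q26}
  V36: {q1,q16,q23}
  V45: {q8,q12,q21}
  V46: {q19,q23,q34}
  V56: {q4,q6,q16,q32}
  V123: {q17}
  V126: {q20}
  V134: {q11}
  V145: {q12}
  V156: {q6}
  V235: {q26}
  V245: {q21}
  V246: {q34}
  V346: {q23}
  V356: {q16}
C dims 6,15,10; δ0: rk 5, SNF 1^5; δ1: rk 10, SNF 1^9·2
Ȟ^0: (6−5)−0=1 ⇒ Z
Ȟ^1: (15−10)−5=0 ⇒ 0
Ȟ^2: (10−0)−10=0 plus torsion [2] ⇒ Z/2

Ȟ^0 = Z, Ȟ^1 = 0 and Ȟ^2 = Z/2


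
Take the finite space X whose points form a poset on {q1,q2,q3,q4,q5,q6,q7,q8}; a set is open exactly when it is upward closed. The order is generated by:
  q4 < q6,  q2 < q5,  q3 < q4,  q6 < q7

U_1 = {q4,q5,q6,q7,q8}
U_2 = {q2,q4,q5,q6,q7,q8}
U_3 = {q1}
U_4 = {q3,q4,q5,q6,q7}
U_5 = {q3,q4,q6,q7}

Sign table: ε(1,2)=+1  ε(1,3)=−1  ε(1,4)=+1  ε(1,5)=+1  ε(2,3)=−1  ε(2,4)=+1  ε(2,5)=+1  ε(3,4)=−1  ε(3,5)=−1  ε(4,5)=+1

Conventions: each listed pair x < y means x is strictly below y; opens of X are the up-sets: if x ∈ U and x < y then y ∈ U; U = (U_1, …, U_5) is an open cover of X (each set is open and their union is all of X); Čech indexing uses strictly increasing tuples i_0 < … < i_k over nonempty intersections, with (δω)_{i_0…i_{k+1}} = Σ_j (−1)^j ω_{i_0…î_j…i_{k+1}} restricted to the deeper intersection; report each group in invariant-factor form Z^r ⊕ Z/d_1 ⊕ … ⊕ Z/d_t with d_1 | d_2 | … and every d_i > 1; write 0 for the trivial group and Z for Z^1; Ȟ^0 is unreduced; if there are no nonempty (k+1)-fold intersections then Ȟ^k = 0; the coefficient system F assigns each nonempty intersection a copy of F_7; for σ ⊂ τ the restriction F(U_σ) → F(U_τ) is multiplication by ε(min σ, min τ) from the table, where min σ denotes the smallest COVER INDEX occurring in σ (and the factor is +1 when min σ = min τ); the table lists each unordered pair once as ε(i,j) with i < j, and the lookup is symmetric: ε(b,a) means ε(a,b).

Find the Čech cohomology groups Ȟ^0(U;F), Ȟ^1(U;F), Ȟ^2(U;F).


intersection data:
  U12={q4,q5,q6,q7,q8} U14={q4,q5,q6,q7} U15={q4,q6,q7} U24={q4,q5,q6,q7} U25={q4,q6,q7} U45={q3,q4,q6,q7}
  U124={q4,q5,q6,q7} U125={q4,q6,q7} U145={q4,q6,q7} U245={q4,q6,q7}
  U1245={q4,q6,q7}
C dims 5,6,4,1; δ0: rk_F7 3; δ1: rk_F7 3; δ2: rk_F7 1
Ȟ^0 = (5 − 3) − 0 = 2, so Ȟ^0 ≅ Z/7 ⊕ Z/7
Ȟ^1 = (6 − 3) − 3 = 0, so Ȟ^1 ≅ 0
Ȟ^2 = (4 − 1) − 3 = 0, so Ȟ^2 ≅ 0

Ȟ^0 = Z/7 ⊕ Z/7; Ȟ^1 = 0; Ȟ^2 = 0


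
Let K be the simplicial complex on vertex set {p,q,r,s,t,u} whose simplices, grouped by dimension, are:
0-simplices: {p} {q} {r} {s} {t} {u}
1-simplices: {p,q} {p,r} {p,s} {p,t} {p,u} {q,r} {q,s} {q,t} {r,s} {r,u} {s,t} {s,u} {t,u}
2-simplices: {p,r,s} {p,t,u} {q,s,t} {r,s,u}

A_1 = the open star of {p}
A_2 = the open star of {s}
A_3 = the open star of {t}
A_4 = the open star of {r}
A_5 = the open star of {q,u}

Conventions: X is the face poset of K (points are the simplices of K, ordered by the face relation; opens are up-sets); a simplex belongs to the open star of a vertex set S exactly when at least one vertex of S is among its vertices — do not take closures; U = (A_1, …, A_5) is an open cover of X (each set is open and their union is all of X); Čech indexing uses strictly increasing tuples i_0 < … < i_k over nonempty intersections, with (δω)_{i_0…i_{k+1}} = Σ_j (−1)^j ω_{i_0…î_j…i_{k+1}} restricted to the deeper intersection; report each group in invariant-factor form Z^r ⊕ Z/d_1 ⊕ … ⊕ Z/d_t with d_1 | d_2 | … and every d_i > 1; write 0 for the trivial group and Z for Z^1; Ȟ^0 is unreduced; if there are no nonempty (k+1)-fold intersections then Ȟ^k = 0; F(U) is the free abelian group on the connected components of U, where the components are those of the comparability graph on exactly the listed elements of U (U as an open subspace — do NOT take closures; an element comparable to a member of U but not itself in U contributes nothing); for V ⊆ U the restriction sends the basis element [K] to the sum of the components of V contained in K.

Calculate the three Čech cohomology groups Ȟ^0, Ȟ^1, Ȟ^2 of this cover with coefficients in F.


Ȟ^0 ≅ Z,  Ȟ^1 ≅ Z^4,  Ȟ^2 ≅ 0

intersection data:
  A1={{p},{p,q},{p,r},{p,s},{p,t},{p,u},{p,r,s},{p,t,u}} A2={{s},{p,s},{q,s},{r,s},{s,t},{s,u},{p,r,s},{q,s,t},{r,s,u}} A3={{t},{p,t},{q,t},{s,t},{t,u},{p,t,u},{q,s,t}} A4={{r},{p,r},{q,r},{r,s},{r,u},{p,r,s},{r,s,u}} A5={{q},{u},{p,q},{p,u},{q,r},{q,s},{q,t},{r,u},{s,u},{t,u},{p,t,u},{q,s,t},{r,s,u}}
  A12={{p,s},{p,r,s}} A13={{p,t},{p,t,u}} A14={{p,r},{p,r,s}} A15={{p,q},{p,u},{p,t,u}} A23={{s,t},{q,s,t}} A24={{r,s},{p,r,s},{r,s,u}} A25={{q,s},{s,u},{q,s,t},{r,s,u}} A35={{q,t},{t,u},{p,t,u},{q,s,t}} A45={{q,r},{r,u},{r,s,u}}
  A124={{p,r,s}} A135={{p,t,u}} A235={{q,s,t}} A245={{r,s,u}}
components per intersection:
  A1: {{p},{p,q},{p,r},{p,s},{p,t},{p,u},{p,r,s},{p,t,u}}
  A2: {{s},{p,s},{q,s},{r,s},{s,t},{s,u},{p,r,s},{q,s,t},{r,s,u}}
  A3: {{t},{p,t},{q,t},{s,t},{t,u},{p,t,u},{q,s,t}}
  A4: {{r},{p,r},{q,r},{r,s},{r,u},{p,r,s},{r,s,u}}
  A5: {{q},{p,q},{q,r},{q,s},{q,t},{q,s,t}} {{u},{p,u},{r,u},{s,u},{t,u},{p,t,u},{r,s,u}}
  A12: {{p,s},{p,r,s}}
  A13: {{p,t},{p,t,u}}
  A14: {{p,r},{p,r,s}}
  A15: {{p,q}} {{p,u},{p,t,u}}
  A23: {{s,t},{q,s,t}}
  A24: {{r,s},{p,r,s},{r,s,u}}
  A25: {{q,s},{q,s,t}} {{s,u},{r,s,u}}
  A35: {{q,t},{q,s,t}} {{t,u},{p,t,u}}
  A45: {{q,r}} {{r,u},{r,s,u}}
  A124: {{p,r,s}}
  A135: {{p,t,u}}
  A235: {{q,s,t}}
  A245: {{r,s,u}}
C dims 6,13,4; δ0: rk 5, SNF 1^5; δ1: rk 4, SNF 1^4
Ȟ^0 = (6 − 5) − 0 = 1, so Ȟ^0 ≅ Z
Ȟ^1 = (13 − 4) − 5 = 4, so Ȟ^1 ≅ Z^4
Ȟ^2 = (4 − 0) − 4 = 0, so Ȟ^2 ≅ 0


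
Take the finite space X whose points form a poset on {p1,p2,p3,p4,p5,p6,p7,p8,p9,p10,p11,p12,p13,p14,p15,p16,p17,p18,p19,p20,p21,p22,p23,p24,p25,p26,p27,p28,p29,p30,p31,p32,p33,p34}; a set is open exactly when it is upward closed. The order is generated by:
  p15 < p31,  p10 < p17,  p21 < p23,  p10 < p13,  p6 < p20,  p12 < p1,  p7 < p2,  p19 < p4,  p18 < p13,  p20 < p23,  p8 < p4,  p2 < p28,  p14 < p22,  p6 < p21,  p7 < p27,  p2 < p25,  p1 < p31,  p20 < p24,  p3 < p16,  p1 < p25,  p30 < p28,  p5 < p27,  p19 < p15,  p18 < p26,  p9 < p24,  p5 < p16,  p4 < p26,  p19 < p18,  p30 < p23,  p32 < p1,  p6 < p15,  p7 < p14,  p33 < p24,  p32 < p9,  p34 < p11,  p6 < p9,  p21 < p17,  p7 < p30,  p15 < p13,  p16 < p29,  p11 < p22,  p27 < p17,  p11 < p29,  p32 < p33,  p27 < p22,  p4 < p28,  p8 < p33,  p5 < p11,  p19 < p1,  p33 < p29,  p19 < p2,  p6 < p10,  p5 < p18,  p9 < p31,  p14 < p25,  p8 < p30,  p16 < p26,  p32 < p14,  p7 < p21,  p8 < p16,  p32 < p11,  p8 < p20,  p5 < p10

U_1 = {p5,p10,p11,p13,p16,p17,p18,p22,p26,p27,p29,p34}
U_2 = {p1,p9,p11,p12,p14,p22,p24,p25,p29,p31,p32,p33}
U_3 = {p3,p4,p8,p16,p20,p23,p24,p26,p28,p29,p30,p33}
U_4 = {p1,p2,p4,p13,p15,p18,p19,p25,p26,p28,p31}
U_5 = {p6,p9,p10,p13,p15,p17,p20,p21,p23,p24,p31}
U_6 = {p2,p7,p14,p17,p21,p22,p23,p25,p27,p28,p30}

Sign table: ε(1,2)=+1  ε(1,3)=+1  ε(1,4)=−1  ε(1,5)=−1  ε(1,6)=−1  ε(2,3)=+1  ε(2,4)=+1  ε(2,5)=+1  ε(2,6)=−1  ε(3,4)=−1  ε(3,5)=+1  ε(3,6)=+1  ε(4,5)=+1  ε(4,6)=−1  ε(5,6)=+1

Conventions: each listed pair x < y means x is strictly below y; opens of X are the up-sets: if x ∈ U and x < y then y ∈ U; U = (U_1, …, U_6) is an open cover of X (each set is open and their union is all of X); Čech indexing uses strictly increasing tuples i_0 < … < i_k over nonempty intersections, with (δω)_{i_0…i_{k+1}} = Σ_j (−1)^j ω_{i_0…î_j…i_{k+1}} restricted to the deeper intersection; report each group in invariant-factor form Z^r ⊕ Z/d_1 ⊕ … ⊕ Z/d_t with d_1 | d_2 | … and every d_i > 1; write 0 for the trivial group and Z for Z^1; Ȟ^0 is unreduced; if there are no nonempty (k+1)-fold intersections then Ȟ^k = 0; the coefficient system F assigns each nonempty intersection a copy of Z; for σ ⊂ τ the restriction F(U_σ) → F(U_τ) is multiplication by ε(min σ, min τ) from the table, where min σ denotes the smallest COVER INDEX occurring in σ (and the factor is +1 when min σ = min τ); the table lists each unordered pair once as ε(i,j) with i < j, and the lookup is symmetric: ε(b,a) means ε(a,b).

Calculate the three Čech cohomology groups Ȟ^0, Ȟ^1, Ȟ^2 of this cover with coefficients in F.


Ȟ^0(U;F) ≅ 0; Ȟ^1(U;F) ≅ Z/2; Ȟ^2(U;F) ≅ Z

nonempty overlaps:
  U12={p11,p22,p29} U13={p16,p26,p29} U14={p13,p18,p26} U15={p10,p13,p17} U16={p17,p22,p27} U23={p24,p29,p33} U24={p1,p25,p31} U25={p9,p24,p31} U26={p14,p22,p25} U34={p4,p26,p28} U35={p20,p23,p24} U36={p23,p28,p30} U45={p13,p15,p31} U46={p2,p25,p28} U56={p17,p21,p23}
  U123={p29} U126={p22} U134={p26} U145={p13} U156={p17} U235={p24} U245={p31} U246={p25} U346={p28} U356={p23}
C dims 6,15,10; δ0: rk 6, SNF 1^5·2; δ1: rk 9, SNF 1^9
degree 0: 6−6−0 = 0 → Ȟ^0 ≅ 0
degree 1: 15−9−6 = 0 plus torsion [2] → Ȟ^1 ≅ Z/2
degree 2: 10−0−9 = 1 → Ȟ^2 ≅ Z


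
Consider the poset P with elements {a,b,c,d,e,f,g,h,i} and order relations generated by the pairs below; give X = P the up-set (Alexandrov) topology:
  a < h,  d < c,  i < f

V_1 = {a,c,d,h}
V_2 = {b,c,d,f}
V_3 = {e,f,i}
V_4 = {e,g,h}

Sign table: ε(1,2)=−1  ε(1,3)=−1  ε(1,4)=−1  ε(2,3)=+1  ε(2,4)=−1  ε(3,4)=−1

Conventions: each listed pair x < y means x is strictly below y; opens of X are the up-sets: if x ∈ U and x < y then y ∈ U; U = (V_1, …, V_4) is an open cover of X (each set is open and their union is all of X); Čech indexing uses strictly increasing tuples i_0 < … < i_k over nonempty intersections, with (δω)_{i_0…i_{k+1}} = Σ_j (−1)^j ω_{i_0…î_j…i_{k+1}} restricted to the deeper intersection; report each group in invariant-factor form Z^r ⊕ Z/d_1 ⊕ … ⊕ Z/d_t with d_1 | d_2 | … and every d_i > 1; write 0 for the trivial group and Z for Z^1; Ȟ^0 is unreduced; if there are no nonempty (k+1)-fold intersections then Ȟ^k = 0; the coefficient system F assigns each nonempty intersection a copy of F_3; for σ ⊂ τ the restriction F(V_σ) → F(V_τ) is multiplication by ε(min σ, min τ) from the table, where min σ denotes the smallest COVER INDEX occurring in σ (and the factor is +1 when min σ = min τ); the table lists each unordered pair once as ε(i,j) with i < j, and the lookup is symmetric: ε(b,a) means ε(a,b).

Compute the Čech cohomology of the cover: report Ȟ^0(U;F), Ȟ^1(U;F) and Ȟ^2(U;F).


intersection data:
  V12={c,d} V14={h} V23={f} V34={e}
C dims 4,4; δ0: rk_F3 4
Ȟ^0 = (4 − 4) − 0 = 0, so Ȟ^0 ≅ 0
Ȟ^1 = (4 − 0) − 4 = 0, so Ȟ^1 ≅ 0
Ȟ^2 = (0 − 0) − 0 = 0, so Ȟ^2 ≅ 0

Ȟ^0(U;F) ≅ 0, Ȟ^1(U;F) ≅ 0 and Ȟ^2(U;F) ≅ 0


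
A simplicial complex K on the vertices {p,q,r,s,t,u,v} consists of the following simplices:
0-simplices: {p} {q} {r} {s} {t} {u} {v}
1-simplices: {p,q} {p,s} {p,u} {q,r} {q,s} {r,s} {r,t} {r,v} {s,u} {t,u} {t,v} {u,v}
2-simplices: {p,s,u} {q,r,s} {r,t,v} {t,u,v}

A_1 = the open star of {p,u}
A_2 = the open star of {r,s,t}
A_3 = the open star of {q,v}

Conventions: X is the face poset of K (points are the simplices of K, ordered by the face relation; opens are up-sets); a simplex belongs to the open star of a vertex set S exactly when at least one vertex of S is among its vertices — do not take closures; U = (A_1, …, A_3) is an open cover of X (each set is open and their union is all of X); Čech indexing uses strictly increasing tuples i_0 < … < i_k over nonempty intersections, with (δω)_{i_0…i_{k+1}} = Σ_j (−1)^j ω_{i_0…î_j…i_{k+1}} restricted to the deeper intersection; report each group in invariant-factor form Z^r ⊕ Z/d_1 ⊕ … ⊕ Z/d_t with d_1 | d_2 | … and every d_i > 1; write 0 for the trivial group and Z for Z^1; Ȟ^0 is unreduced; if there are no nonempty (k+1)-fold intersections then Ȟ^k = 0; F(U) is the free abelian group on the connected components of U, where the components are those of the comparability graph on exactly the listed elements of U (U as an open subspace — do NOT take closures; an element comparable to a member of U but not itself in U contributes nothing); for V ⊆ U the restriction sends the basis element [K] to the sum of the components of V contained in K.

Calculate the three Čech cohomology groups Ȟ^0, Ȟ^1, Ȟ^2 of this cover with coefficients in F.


nerve simplices:
  A1={{p},{u},{p,q},{p,s},{p,u},{s,u},{t,u},{u,v},{p,s,u},{t,u,v}} A2={{r},{s},{t},{p,s},{q,r},{q,s},{r,s},{r,t},{r,v},{s,u},{t,u},{t,v},{p,s,u},{q,r,s},{r,t,v},{t,u,v}} A3={{q},{v},{p,q},{q,r},{q,s},{r,v},{t,v},{u,v},{q,r,s},{r,t,v},{t,u,v}}
  A12={{p,s},{s,u},{t,u},{p,s,u},{t,u,v}} A13={{p,q},{u,v},{t,u,v}} A23={{q,r},{q,s},{r,v},{t,v},{q,r,s},{r,t,v},{t,u,v}}
  A123={{t,u,v}}
components per intersection:
  A1: {{p},{u},{p,q},{p,s},{p,u},{s,u},{t,u},{u,v},{p,s,u},{t,u,v}}
  A2: {{r},{s},{t},{p,s},{q,r},{q,s},{r,s},{r,t},{r,v},{s,u},{t,u},{t,v},{p,s,u},{q,r,s},{r,t,v},{t,u,v}}
  A3: {{q},{p,q},{q,r},{q,s},{q,r,s}} {{v},{r,v},{t,v},{u,v},{r,t,v},{t,u,v}}
  A12: {{p,s},{s,u},{p,s,u}} {{t,u},{t,u,v}}
  A13: {{p,q}} {{u,v},{t,u,v}}
  A23: {{q,r},{q,s},{q,r,s}} {{r,v},{t,v},{r,t,v},{t,u,v}}
  A123: {{t,u,v}}
C dims 4,6,1; δ0: rk 3, SNF 1^3; δ1: rk 1, SNF 1^1
degree 0: 4−3−0 = 1 → Ȟ^0 ≅ Z
degree 1: 6−1−3 = 2 → Ȟ^1 ≅ Z^2
degree 2: 1−0−1 = 0 → Ȟ^2 ≅ 0

Ȟ^0 ≅ Z; Ȟ^1 ≅ Z^2; Ȟ^2 ≅ 0


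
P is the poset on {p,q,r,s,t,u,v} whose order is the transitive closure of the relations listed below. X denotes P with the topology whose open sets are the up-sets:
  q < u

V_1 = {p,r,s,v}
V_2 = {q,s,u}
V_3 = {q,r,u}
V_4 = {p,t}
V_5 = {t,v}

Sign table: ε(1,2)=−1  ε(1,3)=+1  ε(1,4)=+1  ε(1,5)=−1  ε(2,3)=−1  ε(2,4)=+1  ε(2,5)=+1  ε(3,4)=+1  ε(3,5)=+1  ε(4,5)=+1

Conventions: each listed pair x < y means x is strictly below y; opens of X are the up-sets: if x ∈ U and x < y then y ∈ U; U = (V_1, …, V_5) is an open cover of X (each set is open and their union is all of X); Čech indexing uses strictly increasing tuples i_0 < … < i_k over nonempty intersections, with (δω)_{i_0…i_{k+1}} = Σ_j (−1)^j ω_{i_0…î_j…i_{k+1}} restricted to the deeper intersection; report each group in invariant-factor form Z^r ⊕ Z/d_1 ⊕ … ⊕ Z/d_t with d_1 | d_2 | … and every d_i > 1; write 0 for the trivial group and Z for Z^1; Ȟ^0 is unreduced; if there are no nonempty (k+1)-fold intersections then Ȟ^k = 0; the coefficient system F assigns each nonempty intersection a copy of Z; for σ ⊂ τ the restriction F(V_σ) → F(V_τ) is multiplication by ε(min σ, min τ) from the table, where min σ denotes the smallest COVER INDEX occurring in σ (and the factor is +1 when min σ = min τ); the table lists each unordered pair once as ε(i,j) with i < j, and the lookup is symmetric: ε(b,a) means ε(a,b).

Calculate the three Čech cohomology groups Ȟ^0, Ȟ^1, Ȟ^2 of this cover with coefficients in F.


nonempty overlaps:
  V12={s} V13={r} V14={p} V15={v} V23={q,u} V45={t}
C dims 5,6; δ0: rk 5, SNF 1^4·2
degree 0: 5−5−0 = 0 → Ȟ^0 ≅ 0
degree 1: 6−0−5 = 1 plus torsion [2] → Ȟ^1 ≅ Z ⊕ Z/2
degree 2: 0−0−0 = 0 → Ȟ^2 ≅ 0

Ȟ^0 = 0; Ȟ^1 = Z ⊕ Z/2; Ȟ^2 = 0


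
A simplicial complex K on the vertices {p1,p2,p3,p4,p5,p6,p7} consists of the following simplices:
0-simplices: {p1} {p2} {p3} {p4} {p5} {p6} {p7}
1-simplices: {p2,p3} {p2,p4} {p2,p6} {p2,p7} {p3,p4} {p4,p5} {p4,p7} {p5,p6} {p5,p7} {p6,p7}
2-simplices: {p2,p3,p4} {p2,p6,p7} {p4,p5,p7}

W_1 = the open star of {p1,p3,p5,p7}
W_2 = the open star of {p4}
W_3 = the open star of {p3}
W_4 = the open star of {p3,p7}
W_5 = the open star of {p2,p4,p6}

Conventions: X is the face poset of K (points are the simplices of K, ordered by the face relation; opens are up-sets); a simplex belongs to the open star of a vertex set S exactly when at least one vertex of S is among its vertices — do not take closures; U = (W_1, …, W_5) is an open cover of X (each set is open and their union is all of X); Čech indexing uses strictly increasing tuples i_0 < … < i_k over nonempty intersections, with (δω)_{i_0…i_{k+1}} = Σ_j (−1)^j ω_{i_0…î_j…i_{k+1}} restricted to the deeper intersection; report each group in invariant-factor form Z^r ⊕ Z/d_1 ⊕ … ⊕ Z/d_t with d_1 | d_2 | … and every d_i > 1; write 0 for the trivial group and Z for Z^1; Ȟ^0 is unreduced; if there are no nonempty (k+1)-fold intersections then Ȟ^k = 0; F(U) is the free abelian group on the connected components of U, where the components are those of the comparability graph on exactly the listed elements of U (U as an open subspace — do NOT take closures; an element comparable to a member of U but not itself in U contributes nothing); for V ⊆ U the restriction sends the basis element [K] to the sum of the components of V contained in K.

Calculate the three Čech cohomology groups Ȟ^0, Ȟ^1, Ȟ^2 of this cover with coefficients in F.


Ȟ^0(U;F) ≅ Z^2,  Ȟ^1(U;F) ≅ Z^2,  Ȟ^2(U;F) ≅ 0

nonempty intersections:
  W1={{p1},{p3},{p5},{p7},{p2,p3},{p2,p7},{p3,p4},{p4,p5},{p4,p7},{p5,p6},{p5,p7},{p6,p7},{p2,p3,p4},{p2,p6,p7},{p4,p5,p7}} W2={{p4},{p2,p4},{p3,p4},{p4,p5},{p4,p7},{p2,p3,p4},{p4,p5,p7}} W3={{p3},{p2,p3},{p3,p4},{p2,p3,p4}} W4={{p3},{p7},{p2,p3},{p2,p7},{p3,p4},{p4,p7},{p5,p7},{p6,p7},{p2,p3,p4},{p2,p6,p7},{p4,p5,p7}} W5={{p2},{p4},{p6},{p2,p3},{p2,p4},{p2,p6},{p2,p7},{p3,p4},{p4,p5},{p4,p7},{p5,p6},{p6,p7},{p2,p3,p4},{p2,p6,p7},{p4,p5,p7}}
  W12={{p3,p4},{p4,p5},{p4,p7},{p2,p3,p4},{p4,p5,p7}} W13={{p3},{p2,p3},{p3,p4},{p2,p3,p4}} W14={{p3},{p7},{p2,p3},{p2,p7},{p3,p4},{p4,p7},{p5,p7},{p6,p7},{p2,p3,p4},{p2,p6,p7},{p4,p5,p7}} W15={{p2,p3},{p2,p7},{p3,p4},{p4,p5},{p4,p7},{p5,p6},{p6,p7},{p2,p3,p4},{p2,p6,p7},{p4,p5,p7}} W23={{p3,p4},{p2,p3,p4}} W24={{p3,p4},{p4,p7},{p2,p3,p4},{p4,p5,p7}} W25={{p4},{p2,p4},{p3,p4},{p4,p5},{p4,p7},{p2,p3,p4},{p4,p5,p7}} W34={{p3},{p2,p3},{p3,p4},{p2,p3,p4}} W35={{p2,p3},{p3,p4},{p2,p3,p4}} W45={{p2,p3},{p2,p7},{p3,p4},{p4,p7},{p6,p7},{p2,p3,p4},{p2,p6,p7},{p4,p5,p7}}
  W123={{p3,p4},{p2,p3,p4}} W124={{p3,p4},{p4,p7},{p2,p3,p4},{p4,p5,p7}} W125={{p3,p4},{p4,p5},{p4,p7},{p2,p3,p4},{p4,p5,p7}} W134={{p3},{p2,p3},{p3,p4},{p2,p3,p4}} W135={{p2,p3},{p3,p4},{p2,p3,p4}} W145={{p2,p3},{p2,p7},{p3,p4},{p4,p7},{p6,p7},{p2,p3,p4},{p2,p6,p7},{p4,p5,p7}} W234={{p3,p4},{p2,p3,p4}} W235={{p3,p4},{p2,p3,p4}} W245={{p3,p4},{p4,p7},{p2,p3,p4},{p4,p5,p7}} W345={{p2,p3},{p3,p4},{p2,p3,p4}}
  W1234={{p3,p4},{p2,p3,p4}} W1235={{p3,p4},{p2,p3,p4}} W1245={{p3,p4},{p4,p7},{p2,p3,p4},{p4,p5,p7}} W1345={{p2,p3},{p3,p4},{p2,p3,p4}} W2345={{p3,p4},{p2,p3,p4}}
  W12345={{p3,p4},{p2,p3,p4}}
components per intersection:
  W1: {{p1}} {{p3},{p2,p3},{p3,p4},{p2,p3,p4}} {{p5},{p7},{p2,p7},{p4,p5},{p4,p7},{p5,p6},{p5,p7},{p6,p7},{p2,p6,p7},{p4,p5,p7}}
  W2: {{p4},{p2,p4},{p3,p4},{p4,p5},{p4,p7},{p2,p3,p4},{p4,p5,p7}}
  W3: {{p3},{p2,p3},{p3,p4},{p2,p3,p4}}
  W4: {{p3},{p2,p3},{p3,p4},{p2,p3,p4}} {{p7},{p2,p7},{p4,p7},{p5,p7},{p6,p7},{p2,p6,p7},{p4,p5,p7}}
  W5: {{p2},{p4},{p6},{p2,p3},{p2,p4},{p2,p6},{p2,p7},{p3,p4},{p4,p5},{p4,p7},{p5,p6},{p6,p7},{p2,p3,p4},{p2,p6,p7},{p4,p5,p7}}
  W12: {{p3,p4},{p2,p3,p4}} {{p4,p5},{p4,p7},{p4,p5,p7}}
  W13: {{p3},{p2,p3},{p3,p4},{p2,p3,p4}}
  W14: {{p3},{p2,p3},{p3,p4},{p2,p3,p4}} {{p7},{p2,p7},{p4,p7},{p5,p7},{p6,p7},{p2,p6,p7},{p4,p5,p7}}
  W15: {{p2,p3},{p3,p4},{p2,p3,p4}} {{p2,p7},{p6,p7},{p2,p6,p7}} {{p4,p5},{p4,p7},{p4,p5,p7}} {{p5,p6}}
  W23: {{p3,p4},{p2,p3,p4}}
  W24: {{p3,p4},{p2,p3,p4}} {{p4,p7},{p4,p5,p7}}
  W25: {{p4},{p2,p4},{p3,p4},{p4,p5},{p4,p7},{p2,p3,p4},{p4,p5,p7}}
  W34: {{p3},{p2,p3},{p3,p4},{p2,p3,p4}}
  W35: {{p2,p3},{p3,p4},{p2,p3,p4}}
  W45: {{p2,p3},{p3,p4},{p2,p3,p4}} {{p2,p7},{p6,p7},{p2,p6,p7}} {{p4,p7},{p4,p5,p7}}
  W123: {{p3,p4},{p2,p3,p4}}
  W124: {{p3,p4},{p2,p3,p4}} {{p4,p7},{p4,p5,p7}}
  W125: {{p3,p4},{p2,p3,p4}} {{p4,p5},{p4,p7},{p4,p5,p7}}
  W134: {{p3},{p2,p3},{p3,p4},{p2,p3,p4}}
  W135: {{p2,p3},{p3,p4},{p2,p3,p4}}
  W145: {{p2,p3},{p3,p4},{p2,p3,p4}} {{p2,p7},{p6,p7},{p2,p6,p7}} {{p4,p7},{p4,p5,p7}}
  W234: {{p3,p4},{p2,p3,p4}}
  W235: {{p3,p4},{p2,p3,p4}}
  W245: {{p3,p4},{p2,p3,p4}} {{p4,p7},{p4,p5,p7}}
  W345: {{p2,p3},{p3,p4},{p2,p3,p4}}
  W1234: {{p3,p4},{p2,p3,p4}}
  W1235: {{p3,p4},{p2,p3,p4}}
  W1245: {{p3,p4},{p2,p3,p4}} {{p4,p7},{p4,p5,p7}}
  W1345: {{p2,p3},{p3,p4},{p2,p3,p4}}
  W2345: {{p3,p4},{p2,p3,p4}}
  W12345: {{p3,p4},{p2,p3,p4}}
C dims 8,18,15,6; δ0: rk 6, SNF 1^6; δ1: rk 10, SNF 1^10; δ2: rk 5, SNF 1^5
Ȟ^0: (8−6)−0=2 ⇒ Z^2
Ȟ^1: (18−10)−6=2 ⇒ Z^2
Ȟ^2: (15−5)−10=0 ⇒ 0


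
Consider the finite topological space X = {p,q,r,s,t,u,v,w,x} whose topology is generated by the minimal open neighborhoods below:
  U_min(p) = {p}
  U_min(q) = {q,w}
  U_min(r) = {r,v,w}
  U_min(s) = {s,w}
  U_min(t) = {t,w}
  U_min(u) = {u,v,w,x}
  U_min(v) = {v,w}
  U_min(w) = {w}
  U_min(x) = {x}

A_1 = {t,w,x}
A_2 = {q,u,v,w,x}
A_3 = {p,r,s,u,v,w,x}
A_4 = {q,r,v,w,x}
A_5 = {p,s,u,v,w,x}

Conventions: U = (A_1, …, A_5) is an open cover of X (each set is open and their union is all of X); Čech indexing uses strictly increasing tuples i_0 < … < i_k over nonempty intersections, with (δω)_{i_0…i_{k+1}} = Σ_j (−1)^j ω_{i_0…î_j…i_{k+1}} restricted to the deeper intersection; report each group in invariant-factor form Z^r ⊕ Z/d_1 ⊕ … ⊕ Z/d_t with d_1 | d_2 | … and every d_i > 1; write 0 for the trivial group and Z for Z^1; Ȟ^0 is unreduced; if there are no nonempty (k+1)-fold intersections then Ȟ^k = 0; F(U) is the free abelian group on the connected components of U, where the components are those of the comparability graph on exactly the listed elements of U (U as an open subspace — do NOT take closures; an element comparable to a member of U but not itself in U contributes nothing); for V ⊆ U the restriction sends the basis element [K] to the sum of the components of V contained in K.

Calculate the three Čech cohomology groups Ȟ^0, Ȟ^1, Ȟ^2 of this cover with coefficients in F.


nerve simplices:
  A12={w,x} A13={w,x} A14={w,x} A15={w,x} A23={u,v,w,x} A24={q,v,w,x} A25={u,v,w,x} A34={r,v,w,x} A35={p,s,u,v,w,x} A45={v,w,x}
  A123={w,x} A124={w,x} A125={w,x} A134={w,x} A135={w,x} A145={w,x} A234={v,w,x} A235={u,v,w,x} A245={v,w,x} A345={v,w,x}
  A1234={w,x} A1235={w,x} A1245={w,x} A1345={w,x} A2345={v,w,x}
  A12345={w,x}
components per intersection:
  A1: {t,w} {x}
  A2: {q,u,v,w,x}
  A3: {p} {r,s,u,v,w,x}
  A4: {q,r,v,w} {x}
  A5: {p} {s,u,v,w,x}
  A12: {w} {x}
  A13: {w} {x}
  A14: {w} {x}
  A15: {w} {x}
  A23: {u,v,w,x}
  A24: {q,v,w} {x}
  A25: {u,v,w,x}
  A34: {r,v,w} {x}
  A35: {p} {s,u,v,w,x}
  A45: {v,w} {x}
  A123: {w} {x}
  A124: {w} {x}
  A125: {w} {x}
  A134: {w} {x}
  A135: {w} {x}
  A145: {w} {x}
  A234: {v,w} {x}
  A235: {u,v,w,x}
  A245: {v,w} {x}
  A345: {v,w} {x}
  A1234: {w} {x}
  A1235: {w} {x}
  A1245: {w} {x}
  A1345: {w} {x}
  A2345: {v,w} {x}
  A12345: {w} {x}
C dims 9,18,19,10; δ0: rk 7, SNF 1^7; δ1: rk 11, SNF 1^11; δ2: rk 8, SNF 1^8
degree 0: 9−7−0 = 2 → Ȟ^0 ≅ Z^2
degree 1: 18−11−7 = 0 → Ȟ^1 ≅ 0
degree 2: 19−8−11 = 0 → Ȟ^2 ≅ 0

Ȟ^0 = Z^2; Ȟ^1 = 0; Ȟ^2 = 0


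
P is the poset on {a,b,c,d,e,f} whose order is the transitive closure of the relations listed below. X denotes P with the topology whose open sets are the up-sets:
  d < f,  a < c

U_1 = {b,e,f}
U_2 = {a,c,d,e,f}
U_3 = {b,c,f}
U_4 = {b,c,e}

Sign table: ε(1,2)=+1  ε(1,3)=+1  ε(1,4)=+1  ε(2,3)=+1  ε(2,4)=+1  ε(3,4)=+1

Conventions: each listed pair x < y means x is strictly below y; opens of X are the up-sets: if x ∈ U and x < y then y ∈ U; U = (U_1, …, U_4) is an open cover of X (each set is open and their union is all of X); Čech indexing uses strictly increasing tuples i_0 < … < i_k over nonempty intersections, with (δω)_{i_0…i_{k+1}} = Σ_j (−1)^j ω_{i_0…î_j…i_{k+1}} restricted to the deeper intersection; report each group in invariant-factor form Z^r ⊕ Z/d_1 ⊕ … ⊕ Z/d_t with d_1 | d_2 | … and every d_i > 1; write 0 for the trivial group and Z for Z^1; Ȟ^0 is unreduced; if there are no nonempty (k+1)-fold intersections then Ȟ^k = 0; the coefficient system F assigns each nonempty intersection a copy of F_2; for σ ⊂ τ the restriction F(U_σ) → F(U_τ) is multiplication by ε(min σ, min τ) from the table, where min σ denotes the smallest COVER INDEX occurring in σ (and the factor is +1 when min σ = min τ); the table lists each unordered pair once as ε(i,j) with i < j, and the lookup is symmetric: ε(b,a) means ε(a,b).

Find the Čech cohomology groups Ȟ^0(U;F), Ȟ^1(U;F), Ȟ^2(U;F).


nonempty intersections:
  U12={e,f} U13={b,f} U14={b,e} U23={c,f} U24={c,e} U34={b,c}
  U123={f} U124={e} U134={b} U234={c}
C dims 4,6,4; δ0: rk_F2 3; δ1: rk_F2 3
Ȟ^0: (4−3)−0=1 ⇒ Z/2
Ȟ^1: (6−3)−3=0 ⇒ 0
Ȟ^2: (4−0)−3=1 ⇒ Z/2

Ȟ^0(U;F) ≅ Z/2, Ȟ^1(U;F) ≅ 0 and Ȟ^2(U;F) ≅ Z/2


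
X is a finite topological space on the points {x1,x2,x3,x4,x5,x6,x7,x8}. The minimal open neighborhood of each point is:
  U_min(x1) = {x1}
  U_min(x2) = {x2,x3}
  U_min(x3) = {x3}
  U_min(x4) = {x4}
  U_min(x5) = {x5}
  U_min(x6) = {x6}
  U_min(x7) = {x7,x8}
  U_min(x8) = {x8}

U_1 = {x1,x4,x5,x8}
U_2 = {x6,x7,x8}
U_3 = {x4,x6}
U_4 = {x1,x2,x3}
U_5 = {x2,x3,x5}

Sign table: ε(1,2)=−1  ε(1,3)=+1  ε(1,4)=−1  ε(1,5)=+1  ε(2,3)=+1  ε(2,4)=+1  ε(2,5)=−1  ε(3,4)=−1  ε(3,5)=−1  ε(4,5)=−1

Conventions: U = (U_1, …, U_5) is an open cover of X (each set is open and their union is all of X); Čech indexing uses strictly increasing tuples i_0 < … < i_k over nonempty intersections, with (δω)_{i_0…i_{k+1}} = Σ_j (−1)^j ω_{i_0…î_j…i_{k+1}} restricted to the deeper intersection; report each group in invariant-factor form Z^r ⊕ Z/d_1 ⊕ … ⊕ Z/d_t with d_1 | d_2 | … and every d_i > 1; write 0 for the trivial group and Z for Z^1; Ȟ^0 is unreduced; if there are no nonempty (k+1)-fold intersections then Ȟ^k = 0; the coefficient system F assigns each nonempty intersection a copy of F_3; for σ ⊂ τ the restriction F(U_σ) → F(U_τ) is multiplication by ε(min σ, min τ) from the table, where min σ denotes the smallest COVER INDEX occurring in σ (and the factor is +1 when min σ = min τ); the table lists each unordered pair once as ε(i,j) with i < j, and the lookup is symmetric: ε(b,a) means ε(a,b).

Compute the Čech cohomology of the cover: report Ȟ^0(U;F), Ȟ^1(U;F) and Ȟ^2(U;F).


Ȟ^0 ≅ 0, Ȟ^1 ≅ Z/3, Ȟ^2 ≅ 0

intersection data:
  U12={x8} U13={x4} U14={x1} U15={x5} U23={x6} U45={x2,x3}
C dims 5,6; δ0: rk_F3 5
Ȟ^0 = (5 − 5) − 0 = 0, so Ȟ^0 ≅ 0
Ȟ^1 = (6 − 0) − 5 = 1, so Ȟ^1 ≅ Z/3
Ȟ^2 = (0 − 0) − 0 = 0, so Ȟ^2 ≅ 0
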